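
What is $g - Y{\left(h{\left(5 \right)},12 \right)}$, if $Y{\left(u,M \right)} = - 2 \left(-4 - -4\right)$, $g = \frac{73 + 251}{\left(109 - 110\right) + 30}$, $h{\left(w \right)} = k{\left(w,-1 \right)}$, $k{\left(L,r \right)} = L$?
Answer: $\frac{324}{29} \approx 11.172$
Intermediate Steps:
$h{\left(w \right)} = w$
$g = \frac{324}{29}$ ($g = \frac{324}{-1 + 30} = \frac{324}{29} \approx 11.172$)
$Y{\left(u,M \right)} = 0$ ($Y{\left(u,M \right)} = - 2 \left(-4 + 4\right) = \left(-2\right) 0 = 0$)
$g - Y{\left(h{\left(5 \right)},12 \right)} = \frac{324}{29} - 0 = \frac{324}{29} + 0 = \frac{324}{29}$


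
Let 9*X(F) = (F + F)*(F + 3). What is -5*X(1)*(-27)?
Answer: 120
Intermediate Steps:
X(F) = 2*F*(3 + F)/9 (X(F) = ((F + F)*(F + 3))/9 = ((2*F)*(3 + F))/9 = (2*F*(3 + F))/9 = 2*F*(3 + F)/9)
-5*X(1)*(-27) = -10*(3 + 1)/9*(-27) = -10*4/9*(-27) = -5*8/9*(-27) = -40/9*(-27) = 120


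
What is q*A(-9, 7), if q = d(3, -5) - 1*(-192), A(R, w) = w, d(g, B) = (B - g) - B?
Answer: 1323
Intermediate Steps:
d(g, B) = -g
q = 189 (q = -1*3 - 1*(-192) = -3 + 192 = 189)
q*A(-9, 7) = 189*7 = 1323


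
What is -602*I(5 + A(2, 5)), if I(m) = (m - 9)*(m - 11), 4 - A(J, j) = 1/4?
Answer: -2709/8 ≈ -338.63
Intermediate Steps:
A(J, j) = 15/4 (A(J, j) = 4 - 1/4 = 15/4)
I(m) = (-11 + m)*(-9 + m) (I(m) = (-9 + m)*(-11 + m) = (-11 + m)*(-9 + m))
-602*I(5 + A(2, 5)) = -602*(99 + (5 + 15/4)**2 - 20*(5 + 15/4)) = -602*(99 + (35/4)**2 - 20*35/4) = -602*(99 + 1225/16 - 175) = -602*9/16 = -2709/8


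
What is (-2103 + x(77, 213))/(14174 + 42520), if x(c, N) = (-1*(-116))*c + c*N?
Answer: 11615/28347 ≈ 0.40974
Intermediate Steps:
x(c, N) = 116*c + N*c
(-2103 + x(77, 213))/(14174 + 42520) = (-2103 + 77*(116 + 213))/(14174 + 42520) = (-2103 + 77*329)/56694 = (-2103 + 25333)*(1/56694) = 23230*(1/56694) = 11615/28347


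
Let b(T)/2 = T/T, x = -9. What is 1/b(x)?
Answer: 1/2 ≈ 0.50000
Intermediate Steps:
b(T) = 2 (b(T) = 2*(T/T) = 2*1 = 2)
1/b(x) = 1/2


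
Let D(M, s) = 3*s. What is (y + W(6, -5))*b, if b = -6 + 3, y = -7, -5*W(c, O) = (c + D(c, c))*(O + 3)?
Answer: -39/5 ≈ -7.8000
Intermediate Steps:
W(c, O) = -4*c*(3 + O)/5 (W(c, O) = -(c + 3*c)*(O + 3)/5 = -4*c*(3 + O)/5)
b = -3
(y + W(6, -5))*b = (-7 + (⅘)*6*(-3 - 1*(-5)))*(-3) = (-7 + (⅘)*6*(-3 + 5))*(-3) = (-7 + (⅘)*6*2)*(-3) = (-7 + 48/5)*(-3) = (13/5)*(-3) = -39/5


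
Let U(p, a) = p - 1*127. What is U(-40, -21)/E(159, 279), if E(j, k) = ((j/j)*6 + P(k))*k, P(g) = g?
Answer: -167/79515 ≈ -0.0021002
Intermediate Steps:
U(p, a) = -127 + p (U(p, a) = p - 127 = -127 + p)
E(j, k) = k*(6 + k) (E(j, k) = ((j/j)*6 + k)*k = (1*6 + k)*k = (6 + k)*k = k*(6 + k))
U(-40, -21)/E(159, 279) = (-127 - 40)/((279*(6 + 279))) = -167/(279*285) = -167/79515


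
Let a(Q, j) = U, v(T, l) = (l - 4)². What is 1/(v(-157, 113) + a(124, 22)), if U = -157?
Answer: 1/11724 ≈ 8.5295e-5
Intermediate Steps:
v(T, l) = (-4 + l)²
a(Q, j) = -157
1/(v(-157, 113) + a(124, 22)) = 1/((-4 + 113)² - 157) = 1/(109² - 157) = 1/(11881 - 157) = 1/11724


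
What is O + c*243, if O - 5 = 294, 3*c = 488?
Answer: 39827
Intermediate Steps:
c = 488/3 (c = (⅓)*488 = 488/3 ≈ 162.67)
O = 299 (O = 5 + 294 = 299)
O + c*243 = 299 + (488/3)*243 = 299 + 39528 = 39827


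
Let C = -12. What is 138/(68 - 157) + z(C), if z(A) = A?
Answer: -1206/89 ≈ -13.551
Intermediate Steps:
138/(68 - 157) + z(C) = 138/(68 - 157) - 12 = 138/(-89) - 12 = -1/89*138 - 12 = -138/89 - 12 = -1206/89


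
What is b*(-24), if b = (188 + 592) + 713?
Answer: -35832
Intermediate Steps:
b = 1493 (b = 780 + 713 = 1493)
b*(-24) = 1493*(-24) = -35832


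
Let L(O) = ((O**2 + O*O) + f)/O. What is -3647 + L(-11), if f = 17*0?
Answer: -3669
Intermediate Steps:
f = 0
L(O) = 2*O (L(O) = ((O**2 + O*O) + 0)/O = ((O**2 + O**2) + 0)/O = (2*O**2 + 0)/O = (2*O**2)/O = 2*O)
-3647 + L(-11) = -3647 + 2*(-11) = -3647 - 22 = -3669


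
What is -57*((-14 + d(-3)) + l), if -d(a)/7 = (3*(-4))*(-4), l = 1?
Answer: 19893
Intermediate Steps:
d(a) = -336 (d(a) = -7*3*(-4)*(-4) = -(-84)*(-4) = -7*48 = -336)
-57*((-14 + d(-3)) + l) = -57*((-14 - 336) + 1) = -57*(-350 + 1) = -57*(-349) = 19893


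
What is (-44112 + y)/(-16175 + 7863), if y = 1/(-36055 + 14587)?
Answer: 946996417/178442016 ≈ 5.3070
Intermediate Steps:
y = -1/21468 (y = 1/(-21468) = -1/21468 ≈ -4.6581e-5)
(-44112 + y)/(-16175 + 7863) = (-44112 - 1/21468)/(-16175 + 7863) = -946996417/21468/(-8312) = -946996417/21468*(-1/8312) = 946996417/178442016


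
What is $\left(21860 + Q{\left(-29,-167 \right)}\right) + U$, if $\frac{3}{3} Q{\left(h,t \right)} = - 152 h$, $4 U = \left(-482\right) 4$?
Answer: $25786$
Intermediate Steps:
$U = -482$ ($U = \frac{\left(-482\right) 4}{4} = \frac{1}{4} \left(-1928\right) = -482$)
$Q{\left(h,t \right)} = - 152 h$
$\left(21860 + Q{\left(-29,-167 \right)}\right) + U = \left(21860 - -4408\right) - 482 = \left(21860 + 4408\right) - 482 = 26268 - 482 = 25786$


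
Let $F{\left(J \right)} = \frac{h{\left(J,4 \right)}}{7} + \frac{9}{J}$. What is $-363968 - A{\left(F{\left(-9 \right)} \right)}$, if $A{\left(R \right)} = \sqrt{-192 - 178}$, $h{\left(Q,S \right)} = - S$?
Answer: $-363968 - i \sqrt{370} \approx -3.6397 \cdot 10^{5} - 19.235 i$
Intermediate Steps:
$F{\left(J \right)} = - \frac{4}{7} + \frac{9}{J}$ ($F{\left(J \right)} = \frac{\left(-1\right) 4}{7} + \frac{9}{J} = \left(-4\right) \frac{1}{7} + \frac{9}{J} = - \frac{4}{7} + \frac{9}{J}$)
$A{\left(R \right)} = i \sqrt{370}$ ($A{\left(R \right)} = \sqrt{-370} = i \sqrt{370}$)
$-363968 - A{\left(F{\left(-9 \right)} \right)} = -363968 - i \sqrt{370}$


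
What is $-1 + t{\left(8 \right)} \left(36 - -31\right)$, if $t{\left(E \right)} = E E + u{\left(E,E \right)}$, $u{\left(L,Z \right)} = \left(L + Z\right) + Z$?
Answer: $5895$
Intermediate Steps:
$u{\left(L,Z \right)} = L + 2 Z$
$t{\left(E \right)} = E^{2} + 3 E$ ($t{\left(E \right)} = E E + \left(E + 2 E\right) = E^{2} + 3 E$)
$-1 + t{\left(8 \right)} \left(36 - -31\right) = -1 + 8 \left(3 + 8\right) \left(36 - -31\right) = -1 + 8 \cdot 11 \left(36 + 31\right) = -1 + 88 \cdot 67 = -1 + 5896 = 5895$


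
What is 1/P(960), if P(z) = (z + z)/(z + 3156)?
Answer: 343/160 ≈ 2.1437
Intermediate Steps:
P(z) = 2*z/(3156 + z) (P(z) = (2*z)/(3156 + z) = 2*z/(3156 + z))
1/P(960) = 1/(2*960/(3156 + 960)) = 1/(2*960/4116) = 1/(2*960*(1/4116)) = 1/(160/343) = 343/160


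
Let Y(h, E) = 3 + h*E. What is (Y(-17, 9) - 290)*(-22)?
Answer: 9680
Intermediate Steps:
Y(h, E) = 3 + E*h
(Y(-17, 9) - 290)*(-22) = ((3 + 9*(-17)) - 290)*(-22) = ((3 - 153) - 290)*(-22) = (-150 - 290)*(-22) = -440*(-22) = 9680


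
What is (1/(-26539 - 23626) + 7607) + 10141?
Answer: 890328419/50165 ≈ 17748.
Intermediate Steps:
(1/(-26539 - 23626) + 7607) + 10141 = (1/(-50165) + 7607) + 10141 = (-1/50165 + 7607) + 10141 = 381605154/50165 + 10141 = 890328419/50165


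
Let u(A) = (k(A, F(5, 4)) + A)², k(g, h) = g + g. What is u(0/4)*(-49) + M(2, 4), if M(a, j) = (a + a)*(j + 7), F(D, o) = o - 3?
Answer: 44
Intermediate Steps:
F(D, o) = -3 + o
M(a, j) = 2*a*(7 + j) (M(a, j) = (2*a)*(7 + j) = 2*a*(7 + j))
k(g, h) = 2*g
u(A) = 9*A² (u(A) = (2*A + A)² = (3*A)² = 9*A²)
u(0/4)*(-49) + M(2, 4) = (9*(0/4)²)*(-49) + 2*2*(7 + 4) = (9*(0*(¼))²)*(-49) + 2*2*11 = (9*0²)*(-49) + 44 = (9*0)*(-49) + 44 = 0*(-49) + 44 = 0 + 44 = 44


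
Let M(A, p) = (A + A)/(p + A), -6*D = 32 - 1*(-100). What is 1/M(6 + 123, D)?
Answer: 107/258 ≈ 0.41473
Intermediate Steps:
D = -22 (D = -(32 - 1*(-100))/6 = -(32 + 100)/6 = -⅙*132 = -22)
M(A, p) = 2*A/(A + p) (M(A, p) = (2*A)/(A + p) = 2*A/(A + p))
1/M(6 + 123, D) = 1/(2*(6 + 123)/((6 + 123) - 22)) = 1/(2*129/(129 - 22)) = 1/(2*129/107) = 1/(2*129*(1/107)) = 1/(258/107) = 107/258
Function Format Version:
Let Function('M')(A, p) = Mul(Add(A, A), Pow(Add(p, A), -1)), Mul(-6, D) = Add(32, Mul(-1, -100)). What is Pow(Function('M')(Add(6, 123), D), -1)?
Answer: Rational(107, 258) ≈ 0.41473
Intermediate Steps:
D = -22 (D = Mul(Rational(-1, 6), Add(32, Mul(-1, -100))) = Mul(Rational(-1, 6), Add(32, 100)) = Mul(Rational(-1, 6), 132) = -22)
Function('M')(A, p) = Mul(2, A, Pow(Add(A, p), -1)) (Function('M')(A, p) = Mul(Mul(2, A), Pow(Add(A, p), -1)) = Mul(2, A, Pow(Add(A, p), -1)))
Pow(Function('M')(Add(6, 123), D), -1) = Pow(Mul(2, Add(6, 123), Pow(Add(Add(6, 123), -22), -1)), -1) = Pow(Mul(2, 129, Pow(Add(129, -22), -1)), -1) = Pow(Mul(2, 129, Pow(107, -1)), -1) = Pow(Mul(2, 129, Rational(1, 107)), -1) = Pow(Rational(258, 107), -1) = Rational(107, 258)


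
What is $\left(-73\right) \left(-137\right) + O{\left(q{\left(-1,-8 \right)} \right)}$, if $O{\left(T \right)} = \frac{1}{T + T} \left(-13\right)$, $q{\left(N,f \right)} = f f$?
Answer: $\frac{1280115}{128} \approx 10001.0$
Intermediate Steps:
$q{\left(N,f \right)} = f^{2}$
$O{\left(T \right)} = - \frac{13}{2 T}$ ($O{\left(T \right)} = \frac{1}{2 T} \left(-13\right) = - \frac{13}{2 T}$)
$\left(-73\right) \left(-137\right) + O{\left(q{\left(-1,-8 \right)} \right)} = \left(-73\right) \left(-137\right) - \frac{13}{2 \left(-8\right)^{2}} = 10001 - \frac{13}{2 \cdot 64} = 10001 - \frac{13}{128} = \frac{1280115}{128}$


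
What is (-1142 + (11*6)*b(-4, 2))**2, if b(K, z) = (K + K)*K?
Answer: 940900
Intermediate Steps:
b(K, z) = 2*K**2 (b(K, z) = (2*K)*K = 2*K**2)
(-1142 + (11*6)*b(-4, 2))**2 = (-1142 + (11*6)*(2*(-4)**2))**2 = (-1142 + 66*(2*16))**2 = (-1142 + 66*32)**2 = (-1142 + 2112)**2 = 970**2 = 940900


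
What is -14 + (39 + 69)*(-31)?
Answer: -3362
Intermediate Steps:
-14 + (39 + 69)*(-31) = -14 + 108*(-31) = -14 - 3348 = -3362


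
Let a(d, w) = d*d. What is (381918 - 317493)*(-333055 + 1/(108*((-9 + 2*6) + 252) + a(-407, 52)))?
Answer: -4145269582233450/193189 ≈ -2.1457e+10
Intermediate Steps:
a(d, w) = d²
(381918 - 317493)*(-333055 + 1/(108*((-9 + 2*6) + 252) + a(-407, 52))) = (381918 - 317493)*(-333055 + 1/(108*((-9 + 2*6) + 252) + (-407)²)) = 64425*(-333055 + 1/(108*((-9 + 12) + 252) + 165649)) = 64425*(-333055 + 1/(108*(3 + 252) + 165649)) = 64425*(-333055 + 1/(108*255 + 165649)) = 64425*(-333055 + 1/(27540 + 165649)) = 64425*(-333055 + 1/193189) = 64425*(-64342562394/193189) = -4145269582233450/193189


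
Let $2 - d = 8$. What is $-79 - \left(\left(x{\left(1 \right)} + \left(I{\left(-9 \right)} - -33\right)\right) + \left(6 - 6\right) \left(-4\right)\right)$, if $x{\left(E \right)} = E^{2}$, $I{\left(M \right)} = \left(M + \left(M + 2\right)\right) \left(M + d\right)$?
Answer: $-353$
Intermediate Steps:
$d = -6$ ($d = 2 - 8 = -6$)
$I{\left(M \right)} = \left(-6 + M\right) \left(2 + 2 M\right)$ ($I{\left(M \right)} = \left(M + \left(M + 2\right)\right) \left(M - 6\right) = \left(M + \left(2 + M\right)\right) \left(-6 + M\right) = \left(2 + 2 M\right) \left(-6 + M\right) = \left(-6 + M\right) \left(2 + 2 M\right)$)
$-79 - \left(\left(x{\left(1 \right)} + \left(I{\left(-9 \right)} - -33\right)\right) + \left(6 - 6\right) \left(-4\right)\right) = -79 - \left(\left(1^{2} - -273\right) + \left(6 - 6\right) \left(-4\right)\right) = -79 - \left(\left(1 + \left(\left(-12 + 90 + 2 \cdot 81\right) + 33\right)\right) + 0 \left(-4\right)\right) = -79 - \left(\left(1 + \left(\left(-12 + 90 + 162\right) + 33\right)\right) + 0\right) = -79 - \left(\left(1 + \left(240 + 33\right)\right) + 0\right) = -79 - \left(\left(1 + 273\right) + 0\right) = -79 - \left(274 + 0\right) = -79 - 274 = -353$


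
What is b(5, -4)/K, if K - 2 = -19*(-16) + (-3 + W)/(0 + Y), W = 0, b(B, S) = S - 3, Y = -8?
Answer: -56/2451 ≈ -0.022848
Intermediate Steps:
b(B, S) = -3 + S
K = 2451/8 (K = 2 + (-19*(-16) + (-3 + 0)/(0 - 8)) = 2 + (304 - 3/(-8)) = 2 + (304 - 3*(-⅛)) = 2 + (304 + 3/8) = 2 + 2435/8 = 2451/8 ≈ 306.38)
b(5, -4)/K = (-3 - 4)/(2451/8) = (8/2451)*(-7) = -56/2451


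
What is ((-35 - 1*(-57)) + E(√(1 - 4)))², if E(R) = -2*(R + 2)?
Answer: 312 - 72*I*√3 ≈ 312.0 - 124.71*I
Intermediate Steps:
E(R) = -4 - 2*R (E(R) = -2*(2 + R) = -4 - 2*R)
((-35 - 1*(-57)) + E(√(1 - 4)))² = ((-35 - 1*(-57)) + (-4 - 2*√(1 - 4)))² = ((-35 + 57) + (-4 - 2*I*√3))² = (22 + (-4 - 2*I*√3))² = (18 - 2*I*√3)²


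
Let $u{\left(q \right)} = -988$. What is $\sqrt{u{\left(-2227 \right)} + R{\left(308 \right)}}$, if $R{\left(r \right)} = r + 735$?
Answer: $\sqrt{55} \approx 7.4162$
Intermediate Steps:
$R{\left(r \right)} = 735 + r$
$\sqrt{u{\left(-2227 \right)} + R{\left(308 \right)}} = \sqrt{-988 + \left(735 + 308\right)} = \sqrt{-988 + 1043} = \sqrt{55}$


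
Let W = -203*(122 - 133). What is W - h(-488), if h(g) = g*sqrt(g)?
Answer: 2233 + 976*I*sqrt(122) ≈ 2233.0 + 10780.0*I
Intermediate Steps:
h(g) = g**(3/2)
W = 2233 (W = -203*(-11) = 2233)
W - h(-488) = 2233 - (-488)**(3/2) = 2233 - (-976)*I*sqrt(122) = 2233 + 976*I*sqrt(122)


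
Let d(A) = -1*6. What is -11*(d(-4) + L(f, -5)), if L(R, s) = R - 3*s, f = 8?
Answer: -187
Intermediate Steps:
d(A) = -6
-11*(d(-4) + L(f, -5)) = -11*(-6 + (8 - 3*(-5))) = -11*(-6 + (8 + 15)) = -11*(-6 + 23) = -11*17 = -187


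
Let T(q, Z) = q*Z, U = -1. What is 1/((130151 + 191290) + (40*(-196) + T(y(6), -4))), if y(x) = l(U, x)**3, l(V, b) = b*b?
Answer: 1/126977 ≈ 7.8754e-6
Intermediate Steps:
l(V, b) = b**2
y(x) = x**6 (y(x) = (x**2)**3 = x**6)
T(q, Z) = Z*q
1/((130151 + 191290) + (40*(-196) + T(y(6), -4))) = 1/((130151 + 191290) + (40*(-196) - 4*6**6)) = 1/(321441 + (-7840 - 4*46656)) = 1/(321441 + (-7840 - 186624)) = 1/(321441 - 194464) = 1/126977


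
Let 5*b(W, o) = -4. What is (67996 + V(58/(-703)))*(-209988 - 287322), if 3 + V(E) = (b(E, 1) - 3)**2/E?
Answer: -4890350947977/145 ≈ -3.3727e+10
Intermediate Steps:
b(W, o) = -4/5 (b(W, o) = (1/5)*(-4) = -4/5)
V(E) = -3 + 361/(25*E) (V(E) = -3 + (-4/5 - 3)**2/E = -3 + (-19/5)**2/E = -3 + 361/(25*E))
(67996 + V(58/(-703)))*(-209988 - 287322) = (67996 + (-3 + 361/(25*((58/(-703))))))*(-209988 - 287322) = (67996 + (-3 + 361/(25*((58*(-1/703))))))*(-497310) = (67996 + (-3 + 361/(25*(-58/703))))*(-497310) = (67996 + (-3 + (361/25)*(-703/58)))*(-497310) = (67996 + (-3 - 253783/1450))*(-497310) = (67996 - 258133/1450)*(-497310) = (98336067/1450)*(-497310) = -4890350947977/145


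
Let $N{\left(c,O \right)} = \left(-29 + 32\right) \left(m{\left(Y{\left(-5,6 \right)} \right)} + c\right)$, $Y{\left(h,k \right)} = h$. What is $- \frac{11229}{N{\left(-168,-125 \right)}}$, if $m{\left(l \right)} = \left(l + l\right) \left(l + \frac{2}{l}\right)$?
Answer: $\frac{197}{6} \approx 32.833$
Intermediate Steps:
$m{\left(l \right)} = 2 l \left(l + \frac{2}{l}\right)$
$N{\left(c,O \right)} = 162 + 3 c$ ($N{\left(c,O \right)} = \left(-29 + 32\right) \left(\left(4 + 2 \left(-5\right)^{2}\right) + c\right) = 3 \left(\left(4 + 2 \cdot 25\right) + c\right) = 3 \left(\left(4 + 50\right) + c\right) = 3 \left(54 + c\right) = 162 + 3 c$)
$- \frac{11229}{N{\left(-168,-125 \right)}} = - \frac{11229}{162 + 3 \left(-168\right)} = - \frac{11229}{162 - 504} = - \frac{11229}{-342} = \left(-11229\right) \left(- \frac{1}{342}\right) = \frac{197}{6}$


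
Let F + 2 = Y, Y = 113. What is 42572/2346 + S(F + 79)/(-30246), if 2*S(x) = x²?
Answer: 34591317/1971031 ≈ 17.550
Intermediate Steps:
F = 111 (F = -2 + 113 = 111)
S(x) = x²/2
42572/2346 + S(F + 79)/(-30246) = 42572/2346 + ((111 + 79)²/2)/(-30246) = 42572*(1/2346) + ((½)*190²)*(-1/30246) = 21286/1173 + ((½)*36100)*(-1/30246) = 21286/1173 + 18050*(-1/30246) = 21286/1173 - 9025/15123 = 34591317/1971031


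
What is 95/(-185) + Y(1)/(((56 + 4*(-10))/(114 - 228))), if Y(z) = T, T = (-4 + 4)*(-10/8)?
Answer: -19/37 ≈ -0.51351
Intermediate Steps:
T = 0 (T = 0*(-10*⅛) = 0*(-5/4) = 0)
Y(z) = 0
95/(-185) + Y(1)/(((56 + 4*(-10))/(114 - 228))) = 95/(-185) + 0/(((56 + 4*(-10))/(114 - 228))) = 95*(-1/185) + 0/(((56 - 40)/(-114))) = -19/37 + 0/((16*(-1/114))) = -19/37 + 0/(-8/57) = -19/37 + 0*(-57/8) = -19/37 + 0 = -19/37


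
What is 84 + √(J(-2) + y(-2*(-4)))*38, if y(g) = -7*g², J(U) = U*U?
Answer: 84 + 76*I*√111 ≈ 84.0 + 800.71*I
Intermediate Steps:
J(U) = U²
84 + √(J(-2) + y(-2*(-4)))*38 = 84 + √((-2)² - 7*(-2*(-4))²)*38 = 84 + √(4 - 7*8²)*38 = 84 + √(4 - 7*64)*38 = 84 + √(4 - 448)*38 = 84 + √(-444)*38 = 84 + (2*I*√111)*38 = 84 + 76*I*√111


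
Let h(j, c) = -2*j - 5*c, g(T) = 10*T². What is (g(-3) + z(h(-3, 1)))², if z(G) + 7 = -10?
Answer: 5329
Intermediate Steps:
h(j, c) = -5*c - 2*j
z(G) = -17 (z(G) = -7 - 10 = -17)
(g(-3) + z(h(-3, 1)))² = (10*(-3)² - 17)² = (10*9 - 17)² = (90 - 17)² = 73² = 5329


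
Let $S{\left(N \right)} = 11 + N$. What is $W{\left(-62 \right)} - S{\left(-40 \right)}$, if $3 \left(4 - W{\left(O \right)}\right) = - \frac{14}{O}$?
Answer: $\frac{3062}{93} \approx 32.925$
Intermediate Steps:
$W{\left(O \right)} = 4 + \frac{14}{3 O}$ ($W{\left(O \right)} = 4 - \frac{\left(-14\right) \frac{1}{O}}{3} = 4 + \frac{14}{3 O}$)
$W{\left(-62 \right)} - S{\left(-40 \right)} = \left(4 + \frac{14}{3 \left(-62\right)}\right) - \left(11 - 40\right) = \left(4 + \frac{14}{3} \left(- \frac{1}{62}\right)\right) - -29 = \left(4 - \frac{7}{93}\right) + 29 = \frac{365}{93} + 29 = \frac{3062}{93}$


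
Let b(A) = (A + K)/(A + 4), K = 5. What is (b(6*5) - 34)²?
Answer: 1256641/1156 ≈ 1087.1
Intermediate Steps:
b(A) = (5 + A)/(4 + A) (b(A) = (A + 5)/(A + 4) = (5 + A)/(4 + A))
(b(6*5) - 34)² = ((5 + 6*5)/(4 + 6*5) - 34)² = ((5 + 30)/(4 + 30) - 34)² = (35/34 - 34)² = (-1121/34)² = 1256641/1156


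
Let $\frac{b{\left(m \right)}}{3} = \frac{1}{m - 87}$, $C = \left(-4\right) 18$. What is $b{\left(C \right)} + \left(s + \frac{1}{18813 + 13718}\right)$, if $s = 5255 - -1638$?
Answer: $\frac{11884485221}{1724143} \approx 6893.0$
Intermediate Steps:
$C = -72$
$b{\left(m \right)} = \frac{3}{-87 + m}$ ($b{\left(m \right)} = \frac{3}{m - 87} = \frac{3}{-87 + m}$)
$s = 6893$ ($s = 5255 + 1638 = 6893$)
$b{\left(C \right)} + \left(s + \frac{1}{18813 + 13718}\right) = \frac{3}{-87 - 72} + \left(6893 + \frac{1}{18813 + 13718}\right) = \frac{3}{-159} + \left(6893 + \frac{1}{32531}\right) = 3 \left(- \frac{1}{159}\right) + \left(6893 + \frac{1}{32531}\right) = - \frac{1}{53} + \frac{224236184}{32531} = \frac{11884485221}{1724143}$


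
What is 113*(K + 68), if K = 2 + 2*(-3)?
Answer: 7232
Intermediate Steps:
K = -4 (K = 2 - 6 = -4)
113*(K + 68) = 113*(-4 + 68) = 113*64 = 7232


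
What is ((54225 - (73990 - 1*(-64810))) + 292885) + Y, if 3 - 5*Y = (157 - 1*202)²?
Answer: 1039528/5 ≈ 2.0791e+5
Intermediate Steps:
Y = -2022/5 (Y = ⅗ - (157 - 1*202)²/5 = ⅗ - (157 - 202)²/5 = ⅗ - ⅕*(-45)² = ⅗ - ⅕*2025 = ⅗ - 405 = -2022/5 ≈ -404.40)
((54225 - (73990 - 1*(-64810))) + 292885) + Y = ((54225 - (73990 - 1*(-64810))) + 292885) - 2022/5 = ((54225 - (73990 + 64810)) + 292885) - 2022/5 = ((54225 - 1*138800) + 292885) - 2022/5 = ((54225 - 138800) + 292885) - 2022/5 = (-84575 + 292885) - 2022/5 = 208310 - 2022/5 = 1039528/5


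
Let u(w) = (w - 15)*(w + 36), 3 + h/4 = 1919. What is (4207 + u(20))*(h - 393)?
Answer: 32624977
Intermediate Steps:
h = 7664 (h = -12 + 4*1919 = -12 + 7676 = 7664)
u(w) = (-15 + w)*(36 + w)
(4207 + u(20))*(h - 393) = (4207 + (-540 + 20**2 + 21*20))*(7664 - 393) = (4207 + (-540 + 400 + 420))*7271 = (4207 + 280)*7271 = 4487*7271 = 32624977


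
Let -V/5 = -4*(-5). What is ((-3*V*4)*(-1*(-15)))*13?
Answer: 234000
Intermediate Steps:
V = -100 (V = -(-20)*(-5) = -5*20 = -100)
((-3*V*4)*(-1*(-15)))*13 = ((-3*(-100)*4)*(-1*(-15)))*13 = ((300*4)*15)*13 = (1200*15)*13 = 18000*13 = 234000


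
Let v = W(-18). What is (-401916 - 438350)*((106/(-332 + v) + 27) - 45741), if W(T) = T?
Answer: 960304360114/25 ≈ 3.8412e+10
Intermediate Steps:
v = -18
(-401916 - 438350)*((106/(-332 + v) + 27) - 45741) = (-401916 - 438350)*((106/(-332 - 18) + 27) - 45741) = -840266*((106/(-350) + 27) - 45741) = -840266*((106*(-1/350) + 27) - 45741) = -840266*((-53/175 + 27) - 45741) = -840266*(4672/175 - 45741) = -840266*(-8000003/175) = 960304360114/25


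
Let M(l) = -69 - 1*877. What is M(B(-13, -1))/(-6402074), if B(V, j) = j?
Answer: 473/3201037 ≈ 0.00014776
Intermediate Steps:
M(l) = -946 (M(l) = -69 - 877 = -946)
M(B(-13, -1))/(-6402074) = -946/(-6402074) = -946*(-1/6402074) = 473/3201037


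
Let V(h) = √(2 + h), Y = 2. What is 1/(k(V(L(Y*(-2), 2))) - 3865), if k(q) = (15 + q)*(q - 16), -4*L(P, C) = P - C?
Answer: -16406/67289195 + 2*√14/67289195 ≈ -0.00024370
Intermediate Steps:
L(P, C) = -P/4 + C/4 (L(P, C) = -(P - C)/4 = -P/4 + C/4)
k(q) = (-16 + q)*(15 + q) (k(q) = (15 + q)*(-16 + q) = (-16 + q)*(15 + q))
1/(k(V(L(Y*(-2), 2))) - 3865) = 1/((-240 + (√(2 + (-(-2)/2 + (¼)*2)))² - √(2 + (-(-2)/2 + (¼)*2))) - 3865) = 1/((-240 + (√(2 + (-¼*(-4) + ½)))² - √(2 + (-¼*(-4) + ½))) - 3865) = 1/((-240 + (√(2 + (1 + ½)))² - √(2 + (1 + ½))) - 3865) = 1/((-240 + (√(2 + 3/2))² - √(2 + 3/2)) - 3865) = 1/((-240 + (√(7/2))² - √(7/2)) - 3865) = 1/((-240 + (√14/2)² - √14/2) - 3865) = 1/((-240 + 7/2 - √14/2) - 3865) = 1/((-473/2 - √14/2) - 3865) = 1/(-8203/2 - √14/2)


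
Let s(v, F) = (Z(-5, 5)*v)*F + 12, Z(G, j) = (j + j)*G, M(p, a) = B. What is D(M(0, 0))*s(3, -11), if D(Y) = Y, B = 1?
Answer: 1662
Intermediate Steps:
M(p, a) = 1
Z(G, j) = 2*G*j (Z(G, j) = (2*j)*G = 2*G*j)
s(v, F) = 12 - 50*F*v (s(v, F) = ((2*(-5)*5)*v)*F + 12 = (-50*v)*F + 12 = -50*F*v + 12 = 12 - 50*F*v)
D(M(0, 0))*s(3, -11) = 1*(12 - 50*(-11)*3) = 1*(12 + 1650) = 1*1662 = 1662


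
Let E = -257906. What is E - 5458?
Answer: -263364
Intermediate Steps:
E - 5458 = -257906 - 5458 = -263364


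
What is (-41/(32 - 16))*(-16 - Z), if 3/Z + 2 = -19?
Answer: 4551/112 ≈ 40.634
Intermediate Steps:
Z = -1/7 (Z = 3/(-2 - 19) = 3/(-21) = 3*(-1/21) = -1/7 ≈ -0.14286)
(-41/(32 - 16))*(-16 - Z) = (-41/(32 - 16))*(-16 - 1*(-1/7)) = (-41/16)*(-16 + 1/7) = -41*1/16*(-111/7) = -41/16*(-111/7) = 4551/112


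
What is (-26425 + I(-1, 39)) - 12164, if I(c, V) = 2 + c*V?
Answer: -38626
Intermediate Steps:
I(c, V) = 2 + V*c
(-26425 + I(-1, 39)) - 12164 = (-26425 + (2 + 39*(-1))) - 12164 = (-26425 + (2 - 39)) - 12164 = (-26425 - 37) - 12164 = -26462 - 12164 = -38626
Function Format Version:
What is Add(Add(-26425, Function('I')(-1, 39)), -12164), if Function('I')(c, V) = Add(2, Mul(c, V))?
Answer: -38626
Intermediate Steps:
Function('I')(c, V) = Add(2, Mul(V, c))
Add(Add(-26425, Function('I')(-1, 39)), -12164) = Add(Add(-26425, Add(2, Mul(39, -1))), -12164) = Add(Add(-26425, Add(2, -39)), -12164) = Add(Add(-26425, -37), -12164) = Add(-26462, -12164) = -38626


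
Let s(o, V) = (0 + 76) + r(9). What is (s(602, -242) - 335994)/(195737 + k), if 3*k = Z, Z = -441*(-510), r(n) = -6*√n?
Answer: -335936/270707 ≈ -1.2410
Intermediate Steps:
Z = 224910
k = 74970 (k = (⅓)*224910 = 74970)
s(o, V) = 58 (s(o, V) = (0 + 76) - 6*√9 = 76 - 6*3 = 76 - 18 = 58)
(s(602, -242) - 335994)/(195737 + k) = (58 - 335994)/(195737 + 74970) = -335936/270707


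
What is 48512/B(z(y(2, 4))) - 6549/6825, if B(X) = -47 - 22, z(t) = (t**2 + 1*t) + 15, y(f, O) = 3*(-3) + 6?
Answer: -110515427/156975 ≈ -704.03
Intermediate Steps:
y(f, O) = -3 (y(f, O) = -9 + 6 = -3)
z(t) = 15 + t + t**2 (z(t) = (t**2 + t) + 15 = (t + t**2) + 15 = 15 + t + t**2)
B(X) = -69
48512/B(z(y(2, 4))) - 6549/6825 = 48512/(-69) - 6549/6825 = 48512*(-1/69) - 6549*1/6825 = -48512/69 - 2183/2275 = -110515427/156975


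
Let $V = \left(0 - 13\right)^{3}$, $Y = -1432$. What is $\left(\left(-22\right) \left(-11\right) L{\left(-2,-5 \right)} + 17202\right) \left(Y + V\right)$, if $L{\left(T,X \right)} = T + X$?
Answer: $-56278532$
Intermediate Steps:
$V = -2197$ ($V = \left(-13\right)^{3} = -2197$)
$\left(\left(-22\right) \left(-11\right) L{\left(-2,-5 \right)} + 17202\right) \left(Y + V\right) = \left(\left(-22\right) \left(-11\right) \left(-2 - 5\right) + 17202\right) \left(-1432 - 2197\right) = \left(242 \left(-7\right) + 17202\right) \left(-3629\right) = \left(-1694 + 17202\right) \left(-3629\right) = 15508 \left(-3629\right) = -56278532$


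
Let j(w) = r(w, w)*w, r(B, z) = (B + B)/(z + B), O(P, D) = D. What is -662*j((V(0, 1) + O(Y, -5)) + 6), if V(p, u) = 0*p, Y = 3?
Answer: -662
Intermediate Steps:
r(B, z) = 2*B/(B + z) (r(B, z) = (2*B)/(B + z) = 2*B/(B + z))
V(p, u) = 0
j(w) = w (j(w) = (2*w/(w + w))*w = (2*w/((2*w)))*w = (2*w*(1/(2*w)))*w = 1*w = w)
-662*j((V(0, 1) + O(Y, -5)) + 6) = -662*((0 - 5) + 6) = -662*(-5 + 6) = -662*1 = -662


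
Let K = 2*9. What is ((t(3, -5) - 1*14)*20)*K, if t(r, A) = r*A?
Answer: -10440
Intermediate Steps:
t(r, A) = A*r
K = 18
((t(3, -5) - 1*14)*20)*K = ((-5*3 - 1*14)*20)*18 = ((-15 - 14)*20)*18 = -29*20*18 = -580*18 = -10440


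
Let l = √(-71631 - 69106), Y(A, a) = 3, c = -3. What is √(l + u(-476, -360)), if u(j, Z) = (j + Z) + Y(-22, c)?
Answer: √(-833 + I*√140737) ≈ 6.3474 + 29.551*I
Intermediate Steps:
u(j, Z) = 3 + Z + j (u(j, Z) = (j + Z) + 3 = (Z + j) + 3 = 3 + Z + j)
l = I*√140737 (l = √(-140737) = I*√140737 ≈ 375.15*I)
√(l + u(-476, -360)) = √(I*√140737 + (3 - 360 - 476)) = √(I*√140737 - 833) = √(-833 + I*√140737)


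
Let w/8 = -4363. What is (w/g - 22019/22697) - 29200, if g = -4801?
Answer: -3181187769531/108968297 ≈ -29194.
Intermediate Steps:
w = -34904 (w = 8*(-4363) = -34904)
(w/g - 22019/22697) - 29200 = (-34904/(-4801) - 22019/22697) - 29200 = (-34904*(-1/4801) - 22019*1/22697) - 29200 = (34904/4801 - 22019/22697) - 29200 = 686502869/108968297 - 29200 = -3181187769531/108968297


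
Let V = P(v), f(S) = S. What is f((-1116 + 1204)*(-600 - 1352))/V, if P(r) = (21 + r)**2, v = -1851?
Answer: -704/13725 ≈ -0.051293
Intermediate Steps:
V = 3348900 (V = (21 - 1851)**2 = (-1830)**2 = 3348900)
f((-1116 + 1204)*(-600 - 1352))/V = ((-1116 + 1204)*(-600 - 1352))/3348900 = (88*(-1952))*(1/3348900) = -171776*1/3348900 = -704/13725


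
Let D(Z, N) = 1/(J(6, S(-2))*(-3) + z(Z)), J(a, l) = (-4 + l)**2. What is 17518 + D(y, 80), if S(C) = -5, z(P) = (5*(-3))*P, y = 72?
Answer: 23176313/1323 ≈ 17518.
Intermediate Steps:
z(P) = -15*P
D(Z, N) = 1/(-243 - 15*Z) (D(Z, N) = 1/((-4 - 5)**2*(-3) - 15*Z) = 1/((-9)**2*(-3) - 15*Z) = 1/(81*(-3) - 15*Z) = 1/(-243 - 15*Z))
17518 + D(y, 80) = 17518 - 1/(243 + 15*72) = 17518 - 1/(243 + 1080) = 17518 - 1/1323 = 23176313/1323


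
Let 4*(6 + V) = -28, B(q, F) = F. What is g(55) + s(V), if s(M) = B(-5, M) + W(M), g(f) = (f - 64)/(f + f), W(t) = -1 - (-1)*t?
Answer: -2979/110 ≈ -27.082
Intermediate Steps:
W(t) = -1 + t
g(f) = (-64 + f)/(2*f) (g(f) = (-64 + f)/((2*f)) = (-64 + f)*(1/(2*f)) = (-64 + f)/(2*f))
V = -13 (V = -6 + (1/4)*(-28) = -6 - 7 = -13)
s(M) = -1 + 2*M (s(M) = M + (-1 + M) = -1 + 2*M)
g(55) + s(V) = (1/2)*(-64 + 55)/55 + (-1 + 2*(-13)) = (1/2)*(1/55)*(-9) + (-1 - 26) = -9/110 - 27 = -2979/110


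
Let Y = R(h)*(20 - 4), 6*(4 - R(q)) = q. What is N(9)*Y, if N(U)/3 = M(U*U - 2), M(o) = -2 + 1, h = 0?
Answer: -192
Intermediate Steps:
R(q) = 4 - q/6
M(o) = -1
N(U) = -3 (N(U) = 3*(-1) = -3)
Y = 64 (Y = (4 - ⅙*0)*(20 - 4) = (4 + 0)*16 = 4*16 = 64)
N(9)*Y = -3*64 = -192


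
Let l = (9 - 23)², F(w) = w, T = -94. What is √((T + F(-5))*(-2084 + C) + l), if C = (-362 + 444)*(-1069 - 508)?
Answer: √13008598 ≈ 3606.7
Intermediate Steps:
l = 196 (l = (-14)² = 196)
C = -129314 (C = 82*(-1577) = -129314)
√((T + F(-5))*(-2084 + C) + l) = √((-94 - 5)*(-2084 - 129314) + 196) = √(-99*(-131398) + 196) = √(13008402 + 196) = √13008598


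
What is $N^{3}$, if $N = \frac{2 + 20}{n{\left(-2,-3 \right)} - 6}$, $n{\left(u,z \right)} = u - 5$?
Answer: $- \frac{10648}{2197} \approx -4.8466$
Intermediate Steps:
$n{\left(u,z \right)} = -5 + u$
$N = - \frac{22}{13}$ ($N = \frac{2 + 20}{\left(-5 - 2\right) - 6} = \frac{22}{-7 - 6} = \frac{22}{-13} = 22 \left(- \frac{1}{13}\right) = - \frac{22}{13} \approx -1.6923$)
$N^{3} = \left(- \frac{22}{13}\right)^{3} = - \frac{10648}{2197}$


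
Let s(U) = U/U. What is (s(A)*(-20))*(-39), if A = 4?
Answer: 780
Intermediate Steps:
s(U) = 1
(s(A)*(-20))*(-39) = (1*(-20))*(-39) = -20*(-39) = 780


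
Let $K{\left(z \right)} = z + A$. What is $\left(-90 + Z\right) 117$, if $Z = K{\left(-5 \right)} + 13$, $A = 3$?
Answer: $-9243$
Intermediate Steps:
$K{\left(z \right)} = 3 + z$ ($K{\left(z \right)} = z + 3 = 3 + z$)
$Z = 11$ ($Z = \left(3 - 5\right) + 13 = -2 + 13 = 11$)
$\left(-90 + Z\right) 117 = \left(-90 + 11\right) 117 = \left(-79\right) 117 = -9243$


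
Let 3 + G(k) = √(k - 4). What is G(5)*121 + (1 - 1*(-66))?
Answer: -175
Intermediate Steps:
G(k) = -3 + √(-4 + k) (G(k) = -3 + √(k - 4) = -3 + √(-4 + k))
G(5)*121 + (1 - 1*(-66)) = (-3 + √(-4 + 5))*121 + (1 - 1*(-66)) = (-3 + √1)*121 + (1 + 66) = (-3 + 1)*121 + 67 = -2*121 + 67 = -242 + 67 = -175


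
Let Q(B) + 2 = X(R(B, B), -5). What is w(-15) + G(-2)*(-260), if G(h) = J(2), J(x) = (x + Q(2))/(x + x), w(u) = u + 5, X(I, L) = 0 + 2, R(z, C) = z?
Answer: -140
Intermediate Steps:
X(I, L) = 2
Q(B) = 0 (Q(B) = -2 + 2 = 0)
w(u) = 5 + u
J(x) = 1/2 (J(x) = (x + 0)/(x + x) = x/((2*x)) = x*(1/(2*x)) = 1/2)
G(h) = 1/2
w(-15) + G(-2)*(-260) = (5 - 15) + (1/2)*(-260) = -10 - 130 = -140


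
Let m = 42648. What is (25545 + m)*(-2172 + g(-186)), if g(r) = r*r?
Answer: 2211089832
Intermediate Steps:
g(r) = r²
(25545 + m)*(-2172 + g(-186)) = (25545 + 42648)*(-2172 + (-186)²) = 68193*(-2172 + 34596) = 68193*32424 = 2211089832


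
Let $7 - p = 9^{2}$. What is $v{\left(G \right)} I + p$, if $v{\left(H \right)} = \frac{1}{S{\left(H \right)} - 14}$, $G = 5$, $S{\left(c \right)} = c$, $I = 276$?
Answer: $- \frac{314}{3} \approx -104.67$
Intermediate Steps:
$p = -74$ ($p = 7 - 9^{2} = 7 - 81 = -74$)
$v{\left(H \right)} = \frac{1}{-14 + H}$ ($v{\left(H \right)} = \frac{1}{H - 14} = \frac{1}{-14 + H}$)
$v{\left(G \right)} I + p = \frac{1}{-14 + 5} \cdot 276 - 74 = \frac{1}{-9} \cdot 276 - 74 = \left(- \frac{1}{9}\right) 276 - 74 = - \frac{92}{3} - 74 = - \frac{314}{3}$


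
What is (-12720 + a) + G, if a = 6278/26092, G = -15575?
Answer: -369133431/13046 ≈ -28295.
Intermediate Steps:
a = 3139/13046 (a = 6278*(1/26092) = 3139/13046 ≈ 0.24061)
(-12720 + a) + G = (-12720 + 3139/13046) - 15575 = -165941981/13046 - 15575 = -369133431/13046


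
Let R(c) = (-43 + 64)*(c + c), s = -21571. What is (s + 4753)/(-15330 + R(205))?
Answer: 2803/1120 ≈ 2.5027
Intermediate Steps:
R(c) = 42*c (R(c) = 21*(2*c) = 42*c)
(s + 4753)/(-15330 + R(205)) = (-21571 + 4753)/(-15330 + 42*205) = -16818/(-15330 + 8610) = -16818/(-6720) = -16818*(-1/6720) = 2803/1120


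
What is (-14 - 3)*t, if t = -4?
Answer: 68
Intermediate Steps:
(-14 - 3)*t = (-14 - 3)*(-4) = -17*(-4) = 68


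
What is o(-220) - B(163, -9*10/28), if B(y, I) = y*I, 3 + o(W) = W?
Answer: 4213/14 ≈ 300.93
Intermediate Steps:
o(W) = -3 + W
B(y, I) = I*y
o(-220) - B(163, -9*10/28) = (-3 - 220) - -9*10/28*163 = -223 - (-90*1/28)*163 = -223 - (-45)*163/14 = -223 - 1*(-7335/14) = -223 + 7335/14 = 4213/14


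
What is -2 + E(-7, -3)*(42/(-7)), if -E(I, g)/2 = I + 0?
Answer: -86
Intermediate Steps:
E(I, g) = -2*I (E(I, g) = -2*(I + 0) = -2*I)
-2 + E(-7, -3)*(42/(-7)) = -2 + (-2*(-7))*(42/(-7)) = -2 + 14*(42*(-⅐)) = -2 + 14*(-6) = -2 - 84 = -86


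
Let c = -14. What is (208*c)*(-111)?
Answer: 323232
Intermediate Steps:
(208*c)*(-111) = (208*(-14))*(-111) = -2912*(-111) = 323232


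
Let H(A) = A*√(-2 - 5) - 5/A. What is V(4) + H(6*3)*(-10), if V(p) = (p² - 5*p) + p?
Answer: 25/9 - 180*I*√7 ≈ 2.7778 - 476.24*I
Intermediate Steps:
V(p) = p² - 4*p
H(A) = -5/A + I*A*√7 (H(A) = A*√(-7) - 5/A = A*(I*√7) - 5/A = I*A*√7 - 5/A = -5/A + I*A*√7)
V(4) + H(6*3)*(-10) = 4*(-4 + 4) + (-5/(6*3) + I*(6*3)*√7)*(-10) = 4*0 + (-5/18 + I*18*√7)*(-10) = 0 + (-5*1/18 + 18*I*√7)*(-10) = 0 + (-5/18 + 18*I*√7)*(-10) = 0 + (25/9 - 180*I*√7) = 25/9 - 180*I*√7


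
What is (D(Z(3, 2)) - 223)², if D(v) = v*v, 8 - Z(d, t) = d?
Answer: 39204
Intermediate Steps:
Z(d, t) = 8 - d
D(v) = v²
(D(Z(3, 2)) - 223)² = ((8 - 1*3)² - 223)² = ((8 - 3)² - 223)² = (5² - 223)² = (25 - 223)² = (-198)² = 39204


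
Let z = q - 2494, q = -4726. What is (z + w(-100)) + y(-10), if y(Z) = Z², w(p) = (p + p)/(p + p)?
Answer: -7119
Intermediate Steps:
w(p) = 1 (w(p) = (2*p)/((2*p)) = (2*p)*(1/(2*p)) = 1)
z = -7220 (z = -4726 - 2494 = -7220)
(z + w(-100)) + y(-10) = (-7220 + 1) + (-10)² = -7219 + 100 = -7119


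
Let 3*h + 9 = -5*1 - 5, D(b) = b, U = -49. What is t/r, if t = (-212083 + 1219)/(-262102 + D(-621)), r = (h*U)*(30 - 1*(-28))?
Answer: 316296/7093258277 ≈ 4.4591e-5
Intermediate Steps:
h = -19/3 (h = -3 + (-5*1 - 5)/3 = -3 + (-5 - 5)/3 = -3 + (1/3)*(-10) = -3 - 10/3 = -19/3 ≈ -6.3333)
r = 53998/3 (r = (-19/3*(-49))*(30 - 1*(-28)) = 931*(30 + 28)/3 = (931/3)*58 = 53998/3 ≈ 17999.)
t = 210864/262723 (t = (-212083 + 1219)/(-262102 - 621) = -210864/(-262723) = -210864*(-1/262723) = 210864/262723 ≈ 0.80261)
t/r = 210864/(262723*(53998/3)) = (210864/262723)*(3/53998) = 316296/7093258277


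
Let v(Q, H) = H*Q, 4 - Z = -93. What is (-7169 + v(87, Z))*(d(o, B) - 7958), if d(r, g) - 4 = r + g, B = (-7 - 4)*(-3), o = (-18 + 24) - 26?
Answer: -10085070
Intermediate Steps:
Z = 97 (Z = 4 - 1*(-93) = 4 + 93 = 97)
o = -20 (o = 6 - 26 = -20)
B = 33 (B = -11*(-3) = 33)
d(r, g) = 4 + g + r (d(r, g) = 4 + (r + g) = 4 + (g + r) = 4 + g + r)
(-7169 + v(87, Z))*(d(o, B) - 7958) = (-7169 + 97*87)*((4 + 33 - 20) - 7958) = (-7169 + 8439)*(17 - 7958) = 1270*(-7941) = -10085070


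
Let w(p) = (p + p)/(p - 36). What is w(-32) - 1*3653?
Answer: -62085/17 ≈ -3652.1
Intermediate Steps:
w(p) = 2*p/(-36 + p) (w(p) = (2*p)/(-36 + p) = 2*p/(-36 + p))
w(-32) - 1*3653 = 2*(-32)/(-36 - 32) - 1*3653 = 2*(-32)/(-68) - 3653 = 2*(-32)*(-1/68) - 3653 = 16/17 - 3653 = -62085/17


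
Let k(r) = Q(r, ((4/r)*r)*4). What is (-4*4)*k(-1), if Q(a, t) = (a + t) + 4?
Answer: -304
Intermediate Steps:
Q(a, t) = 4 + a + t
k(r) = 20 + r (k(r) = 4 + r + ((4/r)*r)*4 = 4 + r + 4*4 = 4 + r + 16 = 20 + r)
(-4*4)*k(-1) = (-4*4)*(20 - 1) = -16*19 = -304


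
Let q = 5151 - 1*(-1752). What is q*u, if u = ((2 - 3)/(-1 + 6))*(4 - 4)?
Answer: 0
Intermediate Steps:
q = 6903 (q = 5151 + 1752 = 6903)
u = 0 (u = -1/5*0 = -1*⅕*0 = -⅕*0 = 0)
q*u = 6903*0 = 0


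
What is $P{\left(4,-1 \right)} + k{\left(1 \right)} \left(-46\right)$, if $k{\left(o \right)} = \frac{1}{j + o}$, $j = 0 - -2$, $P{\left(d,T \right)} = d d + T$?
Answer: $- \frac{1}{3} \approx -0.33333$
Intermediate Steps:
$P{\left(d,T \right)} = T + d^{2}$ ($P{\left(d,T \right)} = d^{2} + T = T + d^{2}$)
$j = 2$ ($j = 0 + 2 = 2$)
$k{\left(o \right)} = \frac{1}{2 + o}$
$P{\left(4,-1 \right)} + k{\left(1 \right)} \left(-46\right) = \left(-1 + 4^{2}\right) + \frac{1}{2 + 1} \left(-46\right) = \left(-1 + 16\right) + \frac{1}{3} \left(-46\right) = 15 + \frac{1}{3} \left(-46\right) = 15 - \frac{46}{3} = - \frac{1}{3}$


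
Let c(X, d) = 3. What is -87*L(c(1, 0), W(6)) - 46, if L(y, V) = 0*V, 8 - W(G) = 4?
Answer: -46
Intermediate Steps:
W(G) = 4 (W(G) = 8 - 1*4 = 8 - 4 = 4)
L(y, V) = 0
-87*L(c(1, 0), W(6)) - 46 = -87*0 - 46 = 0 - 46 = -46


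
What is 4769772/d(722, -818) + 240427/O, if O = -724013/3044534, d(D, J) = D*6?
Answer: -263959950131245/261368693 ≈ -1.0099e+6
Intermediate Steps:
d(D, J) = 6*D
O = -724013/3044534 (O = -724013*1/3044534 = -724013/3044534 ≈ -0.23781)
4769772/d(722, -818) + 240427/O = 4769772/((6*722)) + 240427/(-724013/3044534) = 4769772/4332 + 240427*(-3044534/724013) = 4769772*(1/4332) - 731988176018/724013 = 397481/361 - 731988176018/724013 = -263959950131245/261368693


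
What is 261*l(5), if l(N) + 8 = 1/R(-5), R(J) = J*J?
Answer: -51939/25 ≈ -2077.6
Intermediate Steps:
R(J) = J²
l(N) = -199/25 (l(N) = -8 + 1/((-5)²) = -8 + 1/25 = -199/25)
261*l(5) = 261*(-199/25) = -51939/25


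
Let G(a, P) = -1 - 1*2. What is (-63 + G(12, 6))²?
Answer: 4356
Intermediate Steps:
G(a, P) = -3 (G(a, P) = -1 - 2 = -3)
(-63 + G(12, 6))² = (-63 - 3)² = (-66)² = 4356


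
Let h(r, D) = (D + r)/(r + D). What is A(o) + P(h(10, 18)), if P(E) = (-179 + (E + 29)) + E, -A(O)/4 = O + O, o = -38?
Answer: 156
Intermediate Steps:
h(r, D) = 1 (h(r, D) = (D + r)/(D + r) = 1)
A(O) = -8*O (A(O) = -4*(O + O) = -8*O)
P(E) = -150 + 2*E (P(E) = (-179 + (29 + E)) + E = (-150 + E) + E = -150 + 2*E)
A(o) + P(h(10, 18)) = -8*(-38) + (-150 + 2*1) = 304 + (-150 + 2) = 304 - 148 = 156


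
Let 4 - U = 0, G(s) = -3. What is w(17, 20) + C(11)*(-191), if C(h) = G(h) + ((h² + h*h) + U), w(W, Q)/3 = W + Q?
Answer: -46302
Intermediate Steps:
U = 4 (U = 4 - 1*0 = 4 + 0 = 4)
w(W, Q) = 3*Q + 3*W (w(W, Q) = 3*(W + Q) = 3*(Q + W) = 3*Q + 3*W)
C(h) = 1 + 2*h² (C(h) = -3 + ((h² + h*h) + 4) = -3 + ((h² + h²) + 4) = -3 + (2*h² + 4) = -3 + (4 + 2*h²) = 1 + 2*h²)
w(17, 20) + C(11)*(-191) = (3*20 + 3*17) + (1 + 2*11²)*(-191) = (60 + 51) + (1 + 2*121)*(-191) = 111 + (1 + 242)*(-191) = 111 + 243*(-191) = 111 - 46413 = -46302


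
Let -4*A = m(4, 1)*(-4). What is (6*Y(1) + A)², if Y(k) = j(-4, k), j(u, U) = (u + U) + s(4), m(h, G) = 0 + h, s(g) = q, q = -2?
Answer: 676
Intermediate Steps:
s(g) = -2
m(h, G) = h
A = 4 (A = -(-4) = -¼*(-16) = 4)
j(u, U) = -2 + U + u (j(u, U) = (u + U) - 2 = (U + u) - 2 = -2 + U + u)
Y(k) = -6 + k (Y(k) = -2 + k - 4 = -6 + k)
(6*Y(1) + A)² = (6*(-6 + 1) + 4)² = (6*(-5) + 4)² = (-30 + 4)² = (-26)² = 676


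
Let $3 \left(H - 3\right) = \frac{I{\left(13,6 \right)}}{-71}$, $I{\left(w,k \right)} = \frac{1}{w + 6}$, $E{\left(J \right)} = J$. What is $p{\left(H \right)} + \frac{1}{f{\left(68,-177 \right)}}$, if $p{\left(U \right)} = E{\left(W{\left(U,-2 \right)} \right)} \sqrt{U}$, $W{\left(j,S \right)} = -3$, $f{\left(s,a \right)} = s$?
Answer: $\frac{1}{68} - \frac{2 \sqrt{12282645}}{1349} \approx -5.1812$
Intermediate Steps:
$I{\left(w,k \right)} = \frac{1}{6 + w}$
$H = \frac{12140}{4047}$ ($H = 3 + \frac{\frac{1}{6 + 13} \frac{1}{-71}}{3} = 3 + \frac{\frac{1}{19} \left(- \frac{1}{71}\right)}{3} = 3 + \frac{1}{3} \left(- \frac{1}{1349}\right) = 3 - \frac{1}{4047} = \frac{12140}{4047} \approx 2.9998$)
$p{\left(U \right)} = - 3 \sqrt{U}$
$p{\left(H \right)} + \frac{1}{f{\left(68,-177 \right)}} = - 3 \sqrt{\frac{12140}{4047}} + \frac{1}{68} = - 3 \frac{2 \sqrt{12282645}}{4047} + \frac{1}{68} = - \frac{2 \sqrt{12282645}}{1349} + \frac{1}{68} = \frac{1}{68} - \frac{2 \sqrt{12282645}}{1349}$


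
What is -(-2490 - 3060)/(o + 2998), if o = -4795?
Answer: -1850/599 ≈ -3.0885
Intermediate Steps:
-(-2490 - 3060)/(o + 2998) = -(-2490 - 3060)/(-4795 + 2998) = -(-5550)/(-1797) = -(-5550)*(-1)/1797 = -1*1850/599 = -1850/599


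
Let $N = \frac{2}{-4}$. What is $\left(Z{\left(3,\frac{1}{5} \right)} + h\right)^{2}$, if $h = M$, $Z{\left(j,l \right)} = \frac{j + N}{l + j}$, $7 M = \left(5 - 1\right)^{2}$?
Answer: $\frac{471969}{50176} \approx 9.4063$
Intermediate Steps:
$M = \frac{16}{7}$ ($M = \frac{\left(5 - 1\right)^{2}}{7} = \frac{4^{2}}{7} = \frac{1}{7} \cdot 16 = \frac{16}{7} \approx 2.2857$)
$N = - \frac{1}{2}$ ($N = 2 \left(- \frac{1}{4}\right) = - \frac{1}{2} \approx -0.5$)
$Z{\left(j,l \right)} = \frac{- \frac{1}{2} + j}{j + l}$ ($Z{\left(j,l \right)} = \frac{j - \frac{1}{2}}{l + j} = \frac{- \frac{1}{2} + j}{j + l}$)
$h = \frac{16}{7} \approx 2.2857$
$\left(Z{\left(3,\frac{1}{5} \right)} + h\right)^{2} = \left(\frac{- \frac{1}{2} + 3}{3 + \frac{1}{5}} + \frac{16}{7}\right)^{2} = \left(\frac{1}{3 + \frac{1}{5}} \cdot \frac{5}{2} + \frac{16}{7}\right)^{2} = \left(\frac{1}{\frac{16}{5}} \cdot \frac{5}{2} + \frac{16}{7}\right)^{2} = \left(\frac{5}{16} \cdot \frac{5}{2} + \frac{16}{7}\right)^{2} = \left(\frac{25}{32} + \frac{16}{7}\right)^{2} = \left(\frac{687}{224}\right)^{2} = \frac{471969}{50176}$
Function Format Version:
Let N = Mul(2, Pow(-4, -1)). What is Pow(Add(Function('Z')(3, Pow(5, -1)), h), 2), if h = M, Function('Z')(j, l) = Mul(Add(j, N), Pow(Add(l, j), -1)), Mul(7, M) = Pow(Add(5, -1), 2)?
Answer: Rational(471969, 50176) ≈ 9.4063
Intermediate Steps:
M = Rational(16, 7) (M = Mul(Rational(1, 7), Pow(Add(5, -1), 2)) = Mul(Rational(1, 7), Pow(4, 2)) = Mul(Rational(1, 7), 16) = Rational(16, 7) ≈ 2.2857)
N = Rational(-1, 2) (N = Mul(2, Rational(-1, 4)) = Rational(-1, 2) ≈ -0.50000)
Function('Z')(j, l) = Mul(Pow(Add(j, l), -1), Add(Rational(-1, 2), j)) (Function('Z')(j, l) = Mul(Add(j, Rational(-1, 2)), Pow(Add(l, j), -1)) = Mul(Add(Rational(-1, 2), j), Pow(Add(j, l), -1)) = Mul(Pow(Add(j, l), -1), Add(Rational(-1, 2), j)))
h = Rational(16, 7) ≈ 2.2857
Pow(Add(Function('Z')(3, Pow(5, -1)), h), 2) = Pow(Add(Mul(Pow(Add(3, Pow(5, -1)), -1), Add(Rational(-1, 2), 3)), Rational(16, 7)), 2) = Pow(Add(Mul(Pow(Add(3, Rational(1, 5)), -1), Rational(5, 2)), Rational(16, 7)), 2) = Pow(Add(Mul(Pow(Rational(16, 5), -1), Rational(5, 2)), Rational(16, 7)), 2) = Pow(Add(Mul(Rational(5, 16), Rational(5, 2)), Rational(16, 7)), 2) = Pow(Add(Rational(25, 32), Rational(16, 7)), 2) = Pow(Rational(687, 224), 2) = Rational(471969, 50176)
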